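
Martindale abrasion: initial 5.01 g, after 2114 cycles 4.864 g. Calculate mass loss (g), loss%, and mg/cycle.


Loss = 5.01 - 4.864 = 0.146 g
Loss% = 0.146 / 5.01 x 100 = 2.91%
Rate = 0.146 / 2114 x 1000 = 0.069 mg/cycle


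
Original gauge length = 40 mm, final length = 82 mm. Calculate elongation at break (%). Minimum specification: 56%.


Elongation = 105.0%
Meets spec: Yes


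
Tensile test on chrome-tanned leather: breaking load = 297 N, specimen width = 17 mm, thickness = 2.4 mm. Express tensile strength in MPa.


7.28 MPa

Cross-section = 17 x 2.4 = 40.8 mm^2
TS = 297 / 40.8 = 7.28 MPa
(1 N/mm^2 = 1 MPa)


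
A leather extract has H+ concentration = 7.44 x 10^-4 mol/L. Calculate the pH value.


pH = 3.13

pH = -log10[H+]
pH = -log10(7.44 x 10^-4) = 3.13


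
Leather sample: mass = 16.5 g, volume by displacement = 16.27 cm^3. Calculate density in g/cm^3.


1.014 g/cm^3


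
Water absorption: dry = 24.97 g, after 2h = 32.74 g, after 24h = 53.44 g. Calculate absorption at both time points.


WA (2h) = (32.74 - 24.97) / 24.97 x 100 = 31.1%
WA (24h) = (53.44 - 24.97) / 24.97 x 100 = 114.0%


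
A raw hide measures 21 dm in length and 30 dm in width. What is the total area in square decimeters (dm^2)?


Area = length x width
Area = 21 x 30 = 630 dm^2


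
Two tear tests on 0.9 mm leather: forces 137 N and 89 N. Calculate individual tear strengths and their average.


Tear 1 = 152.2 N/mm
Tear 2 = 98.9 N/mm
Average = 125.6 N/mm

Tear 1 = 137 / 0.9 = 152.2 N/mm
Tear 2 = 89 / 0.9 = 98.9 N/mm
Average = (152.2 + 98.9) / 2 = 125.6 N/mm


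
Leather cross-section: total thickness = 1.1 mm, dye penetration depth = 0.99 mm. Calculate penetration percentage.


90.0%


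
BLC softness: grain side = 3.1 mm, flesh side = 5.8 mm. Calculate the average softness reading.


Average = (3.1 + 5.8) / 2
Average = 4.45 mm


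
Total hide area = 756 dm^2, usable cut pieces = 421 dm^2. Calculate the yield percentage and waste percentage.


Yield = 55.7%
Waste = 44.3%


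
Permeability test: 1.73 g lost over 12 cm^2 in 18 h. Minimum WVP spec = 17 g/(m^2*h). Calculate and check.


WVP = 1.73 / (12 x 18) x 10000 = 80.09 g/(m^2*h)
Minimum: 17 g/(m^2*h)
Meets spec: Yes


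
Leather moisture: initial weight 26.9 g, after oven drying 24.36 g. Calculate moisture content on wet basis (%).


9.4%


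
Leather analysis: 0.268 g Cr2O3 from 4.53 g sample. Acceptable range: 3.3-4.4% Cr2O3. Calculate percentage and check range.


Cr2O3% = 0.268 / 4.53 x 100 = 5.92%
Acceptable range: 3.3 to 4.4%
Within range: No


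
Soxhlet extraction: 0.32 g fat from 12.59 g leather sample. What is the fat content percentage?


Fat content = 0.32 / 12.59 x 100
Fat = 2.5%


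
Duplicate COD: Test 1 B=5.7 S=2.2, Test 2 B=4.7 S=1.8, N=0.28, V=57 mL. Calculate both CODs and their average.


COD1 = 137.5 mg/L
COD2 = 114.0 mg/L
Average = 125.8 mg/L

COD1 = (5.7 - 2.2) x 0.28 x 8000 / 57 = 137.5 mg/L
COD2 = (4.7 - 1.8) x 0.28 x 8000 / 57 = 114.0 mg/L
Average = (137.5 + 114.0) / 2 = 125.8 mg/L


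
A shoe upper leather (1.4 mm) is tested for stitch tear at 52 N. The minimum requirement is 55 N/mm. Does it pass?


STS = 52 / 1.4 = 37.1 N/mm
Minimum required: 55 N/mm
Passes: No


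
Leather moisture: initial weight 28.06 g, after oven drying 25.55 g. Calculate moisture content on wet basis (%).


Moisture = 28.06 - 25.55 = 2.51 g
MC = 2.51 / 28.06 x 100 = 8.9%


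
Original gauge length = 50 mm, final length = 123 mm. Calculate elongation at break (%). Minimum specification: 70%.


Elongation = 146.0%
Meets spec: Yes


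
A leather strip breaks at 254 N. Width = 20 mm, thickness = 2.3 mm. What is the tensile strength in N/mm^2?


Cross-sectional area = 20 x 2.3 = 46.0 mm^2
Tensile strength = 254 / 46.0 = 5.52 N/mm^2


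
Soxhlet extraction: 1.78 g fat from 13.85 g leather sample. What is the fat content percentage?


Fat content = 1.78 / 13.85 x 100
Fat = 12.9%


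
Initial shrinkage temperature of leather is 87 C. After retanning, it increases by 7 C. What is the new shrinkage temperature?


94 C

New Ts = 87 + 7 = 94 C


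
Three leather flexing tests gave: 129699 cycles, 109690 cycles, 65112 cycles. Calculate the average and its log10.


Average = (129699 + 109690 + 65112) / 3 = 101500 cycles
log10(101500) = 5.01


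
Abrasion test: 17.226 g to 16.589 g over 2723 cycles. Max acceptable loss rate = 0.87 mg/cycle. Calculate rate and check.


Rate = 0.234 mg/cycle
Passes: Yes


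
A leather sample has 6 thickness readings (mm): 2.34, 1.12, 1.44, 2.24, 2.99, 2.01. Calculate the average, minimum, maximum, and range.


Average = 2.02 mm
Min = 1.12 mm
Max = 2.99 mm
Range = 1.87 mm

Sum = 12.14
Average = 12.14 / 6 = 2.02 mm
Minimum = 1.12 mm
Maximum = 2.99 mm
Range = 2.99 - 1.12 = 1.87 mm


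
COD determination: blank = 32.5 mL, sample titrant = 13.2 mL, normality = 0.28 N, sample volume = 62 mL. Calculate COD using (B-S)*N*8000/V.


COD = (32.5 - 13.2) x 0.28 x 8000 / 62
COD = 19.3 x 0.28 x 8000 / 62
COD = 697.3 mg/L


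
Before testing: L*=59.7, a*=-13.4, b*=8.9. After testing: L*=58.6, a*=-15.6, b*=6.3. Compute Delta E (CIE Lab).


dL = 58.6 - 59.7 = -1.1
da = -15.6 - (-13.4) = -2.2
db = 6.3 - 8.9 = -2.6
dE = sqrt((-1.1)^2 + (-2.2)^2 + (-2.6)^2) = 3.58


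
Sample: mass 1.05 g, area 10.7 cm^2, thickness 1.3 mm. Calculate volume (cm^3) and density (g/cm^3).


Thickness in cm = 1.3 / 10 = 0.13 cm
Volume = 10.7 x 0.13 = 1.391 cm^3
Density = 1.05 / 1.391 = 0.755 g/cm^3


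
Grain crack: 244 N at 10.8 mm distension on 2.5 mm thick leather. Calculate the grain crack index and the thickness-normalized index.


Crack index = 22.6 N/mm
Normalized index = 9.0 N/mm per mm

Crack index = 244 / 10.8 = 22.6 N/mm
Normalized = 22.6 / 2.5 = 9.0 N/mm per mm


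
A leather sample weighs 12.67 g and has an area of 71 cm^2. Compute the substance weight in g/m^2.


Substance weight = mass / area x 10000
SW = 12.67 / 71 x 10000
SW = 1784.5 g/m^2


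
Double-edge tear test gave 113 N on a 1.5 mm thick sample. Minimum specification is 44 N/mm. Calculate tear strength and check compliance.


Tear strength = 113 / 1.5 = 75.3 N/mm
Required minimum = 44 N/mm
Compliant: Yes


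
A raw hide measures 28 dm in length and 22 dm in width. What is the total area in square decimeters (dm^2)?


Area = length x width
Area = 28 x 22 = 616 dm^2


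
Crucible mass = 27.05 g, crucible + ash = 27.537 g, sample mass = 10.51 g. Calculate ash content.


Ash mass = 0.487 g
Ash content = 4.63%


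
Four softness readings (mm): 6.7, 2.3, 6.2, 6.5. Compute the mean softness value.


5.43 mm

Sum = 6.7 + 2.3 + 6.2 + 6.5
Mean = 21.7 / 4 = 5.43 mm


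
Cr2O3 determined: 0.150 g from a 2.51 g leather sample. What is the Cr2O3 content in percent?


Cr2O3% = 0.150 / 2.51 x 100
Cr2O3% = 5.98%


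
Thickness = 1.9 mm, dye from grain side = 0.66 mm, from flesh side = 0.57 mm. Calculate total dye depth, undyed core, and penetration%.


Total dyed = 1.23 mm
Undyed core = 0.67 mm
Penetration = 64.7%

Total dyed = 0.66 + 0.57 = 1.23 mm
Undyed core = 1.9 - 1.23 = 0.67 mm
Penetration = 1.23 / 1.9 x 100 = 64.7%


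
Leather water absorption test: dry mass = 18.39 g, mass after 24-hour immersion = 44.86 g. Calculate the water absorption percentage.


143.9%


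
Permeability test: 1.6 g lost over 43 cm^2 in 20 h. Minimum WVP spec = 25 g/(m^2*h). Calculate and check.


WVP = 1.6 / (43 x 20) x 10000 = 18.60 g/(m^2*h)
Minimum: 25 g/(m^2*h)
Meets spec: No


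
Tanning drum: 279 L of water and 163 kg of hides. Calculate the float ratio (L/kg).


1.7


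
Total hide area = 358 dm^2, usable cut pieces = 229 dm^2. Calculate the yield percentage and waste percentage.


Yield = 64.0%
Waste = 36.0%

Yield = 229 / 358 x 100 = 64.0%
Waste = 358 - 229 = 129 dm^2
Waste% = 100 - 64.0 = 36.0%


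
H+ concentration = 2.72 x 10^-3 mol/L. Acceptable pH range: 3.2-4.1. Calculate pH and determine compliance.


pH = -log10(2.72 x 10^-3) = 2.57
Range: 3.2 to 4.1
Compliant: No


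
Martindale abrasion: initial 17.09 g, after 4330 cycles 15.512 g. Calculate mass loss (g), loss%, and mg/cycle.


Loss = 17.09 - 15.512 = 1.578 g
Loss% = 1.578 / 17.09 x 100 = 9.23%
Rate = 1.578 / 4330 x 1000 = 0.364 mg/cycle


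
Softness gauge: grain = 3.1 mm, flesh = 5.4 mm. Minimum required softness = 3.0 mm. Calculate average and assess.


Average softness = 4.25 mm
Meets requirement: Yes


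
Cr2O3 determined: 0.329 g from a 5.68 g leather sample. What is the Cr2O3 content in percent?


5.79%


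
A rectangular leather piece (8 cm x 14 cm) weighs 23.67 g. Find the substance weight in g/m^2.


2113.4 g/m^2


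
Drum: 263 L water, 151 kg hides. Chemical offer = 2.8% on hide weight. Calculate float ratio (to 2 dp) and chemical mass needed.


Float ratio = 263 / 151 = 1.74
Chemical = 151 x 2.8 / 100 = 4.228 kg


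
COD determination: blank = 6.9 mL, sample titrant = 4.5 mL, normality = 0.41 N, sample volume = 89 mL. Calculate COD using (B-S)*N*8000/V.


88.4 mg/L

COD = (6.9 - 4.5) x 0.41 x 8000 / 89
COD = 2.4 x 0.41 x 8000 / 89
COD = 88.4 mg/L


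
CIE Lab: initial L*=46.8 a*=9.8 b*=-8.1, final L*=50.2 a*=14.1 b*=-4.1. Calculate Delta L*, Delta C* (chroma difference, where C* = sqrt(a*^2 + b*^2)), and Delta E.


Delta L* = 3.4
Delta C* = 1.97
Delta E = 6.79

Delta L* = 50.2 - 46.8 = 3.4
C1* = sqrt((9.8)^2 + (-8.1)^2) = 12.714
C2* = sqrt((14.1)^2 + (-4.1)^2) = 14.684
Delta C* = 14.684 - 12.714 = 1.97
Delta E = sqrt((3.4)^2 + (4.3)^2 + (4.0)^2) = 6.79


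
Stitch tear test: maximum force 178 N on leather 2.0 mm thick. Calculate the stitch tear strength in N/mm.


89.0 N/mm


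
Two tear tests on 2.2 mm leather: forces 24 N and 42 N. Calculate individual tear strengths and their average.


Tear 1 = 24 / 2.2 = 10.9 N/mm
Tear 2 = 42 / 2.2 = 19.1 N/mm
Average = (10.9 + 19.1) / 2 = 15.0 N/mm


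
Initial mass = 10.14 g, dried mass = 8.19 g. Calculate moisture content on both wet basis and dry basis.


Moisture lost = 10.14 - 8.19 = 1.95 g
Wet basis MC = 1.95 / 10.14 x 100 = 19.2%
Dry basis MC = 1.95 / 8.19 x 100 = 23.8%


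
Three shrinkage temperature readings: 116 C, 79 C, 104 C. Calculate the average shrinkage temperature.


99.7 C


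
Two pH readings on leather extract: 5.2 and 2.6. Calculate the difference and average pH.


Difference = 2.6
Average pH = 3.90

Difference = |5.2 - 2.6| = 2.6
Average = (5.2 + 2.6) / 2 = 3.90


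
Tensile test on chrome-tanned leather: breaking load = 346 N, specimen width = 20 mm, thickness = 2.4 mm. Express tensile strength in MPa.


Cross-section = 20 x 2.4 = 48.0 mm^2
TS = 346 / 48.0 = 7.21 MPa
(1 N/mm^2 = 1 MPa)


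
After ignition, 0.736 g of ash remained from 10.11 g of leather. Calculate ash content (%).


7.28%

Ash% = 0.736 / 10.11 x 100
Ash% = 7.28%


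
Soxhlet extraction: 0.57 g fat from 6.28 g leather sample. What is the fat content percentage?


9.1%


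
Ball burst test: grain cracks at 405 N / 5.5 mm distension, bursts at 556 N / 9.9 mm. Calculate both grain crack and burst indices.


Crack index = 405 / 5.5 = 73.6 N/mm
Burst index = 556 / 9.9 = 56.2 N/mm


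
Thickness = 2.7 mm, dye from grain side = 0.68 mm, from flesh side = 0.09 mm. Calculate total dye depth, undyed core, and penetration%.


Total dyed = 0.68 + 0.09 = 0.77 mm
Undyed core = 2.7 - 0.77 = 1.93 mm
Penetration = 0.77 / 2.7 x 100 = 28.5%


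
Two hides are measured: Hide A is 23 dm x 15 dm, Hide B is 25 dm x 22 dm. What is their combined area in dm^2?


Hide A area = 23 x 15 = 345 dm^2
Hide B area = 25 x 22 = 550 dm^2
Total = 345 + 550 = 895 dm^2


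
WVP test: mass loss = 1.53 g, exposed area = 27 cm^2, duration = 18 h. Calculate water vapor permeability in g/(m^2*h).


WVP = mass_loss / (area x time) x 10000
WVP = 1.53 / (27 x 18) x 10000
WVP = 1.53 / 486 x 10000 = 31.48 g/(m^2*h)


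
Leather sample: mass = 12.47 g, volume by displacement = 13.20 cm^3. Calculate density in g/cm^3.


Density = mass / volume
Density = 12.47 / 13.20 = 0.945 g/cm^3


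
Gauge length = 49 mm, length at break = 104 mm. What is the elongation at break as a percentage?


112.2%

Extension = 104 - 49 = 55 mm
Elongation = 55 / 49 x 100 = 112.2%


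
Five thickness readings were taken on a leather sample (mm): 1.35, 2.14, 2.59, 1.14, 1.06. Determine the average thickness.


1.66 mm

Sum = 1.35 + 2.14 + 2.59 + 1.14 + 1.06 = 8.28
Average = 8.28 / 5 = 1.66 mm


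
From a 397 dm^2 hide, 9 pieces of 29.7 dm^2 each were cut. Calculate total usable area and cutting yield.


Total usable = 9 x 29.7 = 267.3 dm^2
Yield = 267.3 / 397 x 100 = 67.3%


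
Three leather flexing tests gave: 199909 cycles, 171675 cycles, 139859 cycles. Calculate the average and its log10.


Average = 170481 cycles
log10 = 5.23

Average = (199909 + 171675 + 139859) / 3 = 170481 cycles
log10(170481) = 5.23


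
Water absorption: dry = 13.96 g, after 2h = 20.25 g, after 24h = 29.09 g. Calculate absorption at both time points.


WA (2h) = (20.25 - 13.96) / 13.96 x 100 = 45.1%
WA (24h) = (29.09 - 13.96) / 13.96 x 100 = 108.4%


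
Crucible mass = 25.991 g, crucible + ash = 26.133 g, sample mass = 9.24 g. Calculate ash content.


Ash mass = 0.142 g
Ash content = 1.54%

Ash mass = 26.133 - 25.991 = 0.142 g
Ash% = 0.142 / 9.24 x 100 = 1.54%


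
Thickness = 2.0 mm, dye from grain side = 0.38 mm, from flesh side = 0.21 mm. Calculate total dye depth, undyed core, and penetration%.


Total dyed = 0.38 + 0.21 = 0.59 mm
Undyed core = 2.0 - 0.59 = 1.41 mm
Penetration = 0.59 / 2.0 x 100 = 29.5%


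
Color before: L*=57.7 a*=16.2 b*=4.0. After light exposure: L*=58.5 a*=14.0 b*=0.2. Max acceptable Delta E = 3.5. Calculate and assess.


dL = 0.8, da = -2.2, db = -3.8
dE = sqrt((0.8)^2 + (-2.2)^2 + (-3.8)^2) = 4.46
Max = 3.5
Passes: No


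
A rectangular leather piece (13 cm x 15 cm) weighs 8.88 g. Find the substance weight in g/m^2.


Area = 13 x 15 = 195 cm^2
SW = 8.88 / 195 x 10000 = 455.4 g/m^2


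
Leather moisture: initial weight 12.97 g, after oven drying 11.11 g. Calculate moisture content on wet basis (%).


14.3%


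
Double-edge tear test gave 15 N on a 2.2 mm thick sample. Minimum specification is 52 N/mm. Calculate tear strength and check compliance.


Tear strength = 6.8 N/mm
Compliant: No

Tear strength = 15 / 2.2 = 6.8 N/mm
Required minimum = 52 N/mm
Compliant: No


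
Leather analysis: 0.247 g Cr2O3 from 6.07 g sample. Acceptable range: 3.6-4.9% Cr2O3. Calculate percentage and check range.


Cr2O3% = 0.247 / 6.07 x 100 = 4.07%
Acceptable range: 3.6 to 4.9%
Within range: Yes


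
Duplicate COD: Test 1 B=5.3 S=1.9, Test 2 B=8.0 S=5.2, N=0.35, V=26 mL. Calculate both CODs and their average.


COD1 = 366.2 mg/L
COD2 = 301.5 mg/L
Average = 333.9 mg/L


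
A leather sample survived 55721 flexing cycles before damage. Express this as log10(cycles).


4.75

log10(55721) = 4.75


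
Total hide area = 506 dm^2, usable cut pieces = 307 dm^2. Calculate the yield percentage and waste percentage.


Yield = 307 / 506 x 100 = 60.7%
Waste = 506 - 307 = 199 dm^2
Waste% = 100 - 60.7 = 39.3%


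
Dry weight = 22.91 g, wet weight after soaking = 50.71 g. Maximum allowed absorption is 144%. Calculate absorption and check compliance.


WA = (50.71 - 22.91) / 22.91 x 100 = 121.3%
Maximum allowed: 144%
Compliant: Yes


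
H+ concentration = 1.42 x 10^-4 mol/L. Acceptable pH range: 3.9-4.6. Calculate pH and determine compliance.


pH = -log10(1.42 x 10^-4) = 3.85
Range: 3.9 to 4.6
Compliant: No


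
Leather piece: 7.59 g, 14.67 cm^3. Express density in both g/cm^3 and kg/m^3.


0.517 g/cm^3
517 kg/m^3

Density = 7.59 / 14.67 = 0.517 g/cm^3
Convert: 0.517 x 1000 = 517 kg/m^3


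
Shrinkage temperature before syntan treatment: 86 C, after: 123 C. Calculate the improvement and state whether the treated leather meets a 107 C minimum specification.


Improvement = 37 C
Meets 107 C spec: Yes


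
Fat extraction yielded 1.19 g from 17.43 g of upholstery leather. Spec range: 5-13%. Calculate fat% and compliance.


Fat% = 1.19 / 17.43 x 100 = 6.8%
Spec range: 5-13%
Compliant: Yes


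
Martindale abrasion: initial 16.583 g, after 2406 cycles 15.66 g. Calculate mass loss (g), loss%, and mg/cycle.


Mass loss = 0.923 g
Loss = 5.57%
Rate = 0.384 mg/cycle

Loss = 16.583 - 15.66 = 0.923 g
Loss% = 0.923 / 16.583 x 100 = 5.57%
Rate = 0.923 / 2406 x 1000 = 0.384 mg/cycle


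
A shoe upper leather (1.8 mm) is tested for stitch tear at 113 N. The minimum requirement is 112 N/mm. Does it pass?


STS = 113 / 1.8 = 62.8 N/mm
Minimum required: 112 N/mm
Passes: No


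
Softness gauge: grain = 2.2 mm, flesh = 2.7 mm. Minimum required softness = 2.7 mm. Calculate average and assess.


Average = (2.2 + 2.7) / 2 = 2.45 mm
Minimum = 2.7 mm
Meets requirement: No


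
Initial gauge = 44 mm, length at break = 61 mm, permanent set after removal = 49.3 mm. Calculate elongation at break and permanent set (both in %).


Elongation at break = 38.6%
Permanent set = 12.0%


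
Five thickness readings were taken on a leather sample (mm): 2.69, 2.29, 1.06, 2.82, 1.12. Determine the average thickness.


Sum = 2.69 + 2.29 + 1.06 + 2.82 + 1.12 = 9.98
Average = 9.98 / 5 = 2.00 mm


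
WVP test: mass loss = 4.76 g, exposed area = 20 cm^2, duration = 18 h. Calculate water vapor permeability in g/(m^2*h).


132.22 g/(m^2*h)

WVP = mass_loss / (area x time) x 10000
WVP = 4.76 / (20 x 18) x 10000
WVP = 4.76 / 360 x 10000 = 132.22 g/(m^2*h)


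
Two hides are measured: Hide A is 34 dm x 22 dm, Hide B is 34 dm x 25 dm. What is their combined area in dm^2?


1598 dm^2


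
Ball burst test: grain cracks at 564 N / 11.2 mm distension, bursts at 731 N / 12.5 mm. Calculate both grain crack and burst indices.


Crack index = 50.4 N/mm
Burst index = 58.5 N/mm

Crack index = 564 / 11.2 = 50.4 N/mm
Burst index = 731 / 12.5 = 58.5 N/mm


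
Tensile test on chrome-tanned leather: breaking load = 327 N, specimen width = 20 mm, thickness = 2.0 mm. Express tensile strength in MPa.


Cross-section = 20 x 2.0 = 40.0 mm^2
TS = 327 / 40.0 = 8.18 MPa
(1 N/mm^2 = 1 MPa)


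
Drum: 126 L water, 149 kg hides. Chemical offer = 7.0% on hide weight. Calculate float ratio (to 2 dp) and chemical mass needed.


Float ratio = 0.85
Chemical needed = 10.43 kg

Float ratio = 126 / 149 = 0.85
Chemical = 149 x 7.0 / 100 = 10.43 kg


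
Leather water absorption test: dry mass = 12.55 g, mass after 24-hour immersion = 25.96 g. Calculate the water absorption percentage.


Water absorbed = 25.96 - 12.55 = 13.41 g
WA% = 13.41 / 12.55 x 100 = 106.9%


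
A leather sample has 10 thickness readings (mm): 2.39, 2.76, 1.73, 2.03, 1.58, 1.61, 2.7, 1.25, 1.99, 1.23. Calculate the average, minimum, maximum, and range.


Sum = 19.27
Average = 19.27 / 10 = 1.93 mm
Minimum = 1.23 mm
Maximum = 2.76 mm
Range = 2.76 - 1.23 = 1.53 mm


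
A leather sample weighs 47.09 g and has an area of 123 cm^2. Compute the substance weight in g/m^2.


3828.5 g/m^2

Substance weight = mass / area x 10000
SW = 47.09 / 123 x 10000
SW = 3828.5 g/m^2


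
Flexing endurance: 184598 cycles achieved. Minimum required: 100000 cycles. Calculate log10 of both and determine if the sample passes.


Achieved: log10 = 5.27
Required: log10 = 5.00
Passes: Yes


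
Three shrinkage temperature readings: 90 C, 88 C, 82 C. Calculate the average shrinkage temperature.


Average = (90 + 88 + 82) / 3
Average = 260 / 3 = 86.7 C


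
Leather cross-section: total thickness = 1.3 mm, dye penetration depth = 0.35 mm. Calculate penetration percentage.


Penetration% = 0.35 / 1.3 x 100
Penetration = 26.9%


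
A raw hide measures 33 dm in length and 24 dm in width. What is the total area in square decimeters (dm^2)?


792 dm^2


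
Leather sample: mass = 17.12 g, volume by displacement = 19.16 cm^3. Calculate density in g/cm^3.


Density = mass / volume
Density = 17.12 / 19.16 = 0.894 g/cm^3


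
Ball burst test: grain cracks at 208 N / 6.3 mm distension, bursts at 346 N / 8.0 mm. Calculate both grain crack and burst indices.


Crack index = 208 / 6.3 = 33.0 N/mm
Burst index = 346 / 8.0 = 43.3 N/mm


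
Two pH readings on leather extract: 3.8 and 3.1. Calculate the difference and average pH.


Difference = |3.8 - 3.1| = 0.7
Average = (3.8 + 3.1) / 2 = 3.45


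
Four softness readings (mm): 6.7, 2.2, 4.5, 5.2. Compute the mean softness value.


4.65 mm

Sum = 6.7 + 2.2 + 4.5 + 5.2
Mean = 18.6 / 4 = 4.65 mm


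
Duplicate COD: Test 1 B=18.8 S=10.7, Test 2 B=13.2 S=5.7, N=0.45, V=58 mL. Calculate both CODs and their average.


COD1 = 502.8 mg/L
COD2 = 465.5 mg/L
Average = 484.2 mg/L


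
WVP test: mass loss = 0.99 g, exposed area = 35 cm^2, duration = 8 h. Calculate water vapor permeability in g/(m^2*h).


WVP = mass_loss / (area x time) x 10000
WVP = 0.99 / (35 x 8) x 10000
WVP = 0.99 / 280 x 10000 = 35.36 g/(m^2*h)


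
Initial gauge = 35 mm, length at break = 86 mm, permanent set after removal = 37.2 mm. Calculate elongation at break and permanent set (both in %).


Elongation at break = 145.7%
Permanent set = 6.3%

Elongation at break = (86 - 35) / 35 x 100 = 145.7%
Permanent set = (37.2 - 35) / 35 x 100 = 6.3%


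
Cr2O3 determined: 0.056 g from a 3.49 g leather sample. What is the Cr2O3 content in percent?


1.60%

Cr2O3% = 0.056 / 3.49 x 100
Cr2O3% = 1.60%


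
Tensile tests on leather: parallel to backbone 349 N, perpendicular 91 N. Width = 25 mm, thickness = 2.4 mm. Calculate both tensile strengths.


Parallel = 5.82 N/mm^2
Perpendicular = 1.52 N/mm^2

Area = 25 x 2.4 = 60.0 mm^2
TS (parallel) = 349 / 60.0 = 5.82 N/mm^2
TS (perpendicular) = 91 / 60.0 = 1.52 N/mm^2


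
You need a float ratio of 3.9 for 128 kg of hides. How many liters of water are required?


499.2 L

Water = hide weight x target ratio
Water = 128 x 3.9 = 499.2 L


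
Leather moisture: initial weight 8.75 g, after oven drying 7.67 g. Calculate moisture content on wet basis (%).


12.3%

Moisture = 8.75 - 7.67 = 1.08 g
MC = 1.08 / 8.75 x 100 = 12.3%


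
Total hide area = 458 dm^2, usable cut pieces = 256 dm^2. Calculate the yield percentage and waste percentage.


Yield = 55.9%
Waste = 44.1%

Yield = 256 / 458 x 100 = 55.9%
Waste = 458 - 256 = 202 dm^2
Waste% = 100 - 55.9 = 44.1%


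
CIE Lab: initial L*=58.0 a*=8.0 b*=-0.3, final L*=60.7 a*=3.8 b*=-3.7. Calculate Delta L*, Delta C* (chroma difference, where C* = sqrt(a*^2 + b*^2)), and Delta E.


Delta L* = 60.7 - 58.0 = 2.7
C1* = sqrt((8.0)^2 + (-0.3)^2) = 8.006
C2* = sqrt((3.8)^2 + (-3.7)^2) = 5.304
Delta C* = 5.304 - 8.006 = -2.70
Delta E = sqrt((2.7)^2 + (-4.2)^2 + (-3.4)^2) = 6.04


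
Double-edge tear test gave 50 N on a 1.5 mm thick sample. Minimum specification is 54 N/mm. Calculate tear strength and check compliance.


Tear strength = 50 / 1.5 = 33.3 N/mm
Required minimum = 54 N/mm
Compliant: No


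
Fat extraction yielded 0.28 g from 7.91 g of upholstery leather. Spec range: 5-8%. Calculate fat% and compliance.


Fat content = 3.5%
Compliant: No


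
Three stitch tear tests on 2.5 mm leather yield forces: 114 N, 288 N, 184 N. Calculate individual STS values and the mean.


STS1 = 114 / 2.5 = 45.6 N/mm
STS2 = 288 / 2.5 = 115.2 N/mm
STS3 = 184 / 2.5 = 73.6 N/mm
Mean = (45.6 + 115.2 + 73.6) / 3 = 78.1 N/mm


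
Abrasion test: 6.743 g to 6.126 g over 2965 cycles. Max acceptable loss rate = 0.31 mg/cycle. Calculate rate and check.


Rate = 0.208 mg/cycle
Passes: Yes

Loss = 6.743 - 6.126 = 0.617 g
Rate = 0.617 g / 2965 cycles x 1000 = 0.208 mg/cycle
Max = 0.31 mg/cycle
Passes: Yes


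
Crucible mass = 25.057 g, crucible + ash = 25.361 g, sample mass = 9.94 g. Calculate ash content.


Ash mass = 0.304 g
Ash content = 3.06%


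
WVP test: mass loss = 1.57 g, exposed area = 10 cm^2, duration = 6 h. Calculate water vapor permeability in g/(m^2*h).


261.67 g/(m^2*h)


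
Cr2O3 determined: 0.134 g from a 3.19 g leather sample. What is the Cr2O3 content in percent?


4.20%

Cr2O3% = 0.134 / 3.19 x 100
Cr2O3% = 4.20%


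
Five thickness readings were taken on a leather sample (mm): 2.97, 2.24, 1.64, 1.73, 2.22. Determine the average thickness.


Sum = 2.97 + 2.24 + 1.64 + 1.73 + 2.22 = 10.80
Average = 10.80 / 5 = 2.16 mm


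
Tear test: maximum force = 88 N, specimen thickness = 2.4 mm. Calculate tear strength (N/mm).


36.7 N/mm

Tear strength = force / thickness
Tear = 88 / 2.4 = 36.7 N/mm


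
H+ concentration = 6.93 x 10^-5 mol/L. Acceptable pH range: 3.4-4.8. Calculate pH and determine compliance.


pH = -log10(6.93 x 10^-5) = 4.16
Range: 3.4 to 4.8
Compliant: Yes


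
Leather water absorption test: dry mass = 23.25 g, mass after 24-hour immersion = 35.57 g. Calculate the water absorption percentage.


53.0%


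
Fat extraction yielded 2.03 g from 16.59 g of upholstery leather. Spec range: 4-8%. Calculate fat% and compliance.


Fat content = 12.2%
Compliant: No


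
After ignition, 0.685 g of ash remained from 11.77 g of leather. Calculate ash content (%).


5.82%

Ash% = 0.685 / 11.77 x 100
Ash% = 5.82%


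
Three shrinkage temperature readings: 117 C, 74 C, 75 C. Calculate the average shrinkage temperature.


Average = (117 + 74 + 75) / 3
Average = 266 / 3 = 88.7 C


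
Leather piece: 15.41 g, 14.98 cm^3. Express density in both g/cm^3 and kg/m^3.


Density = 15.41 / 14.98 = 1.029 g/cm^3
Convert: 1.029 x 1000 = 1029 kg/m^3


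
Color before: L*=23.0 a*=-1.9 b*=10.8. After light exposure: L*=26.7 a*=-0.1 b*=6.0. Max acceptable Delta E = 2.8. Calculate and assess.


Delta E = 6.32
Passes: No


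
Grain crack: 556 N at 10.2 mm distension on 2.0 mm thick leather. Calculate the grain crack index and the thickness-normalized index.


Crack index = 556 / 10.2 = 54.5 N/mm
Normalized = 54.5 / 2.0 = 27.3 N/mm per mm


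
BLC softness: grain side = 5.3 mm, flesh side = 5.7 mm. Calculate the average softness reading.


5.50 mm

Average = (5.3 + 5.7) / 2
Average = 5.50 mm


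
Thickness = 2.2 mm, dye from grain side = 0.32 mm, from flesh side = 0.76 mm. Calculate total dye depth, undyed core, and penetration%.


Total dyed = 0.32 + 0.76 = 1.08 mm
Undyed core = 2.2 - 1.08 = 1.12 mm
Penetration = 1.08 / 2.2 x 100 = 49.1%


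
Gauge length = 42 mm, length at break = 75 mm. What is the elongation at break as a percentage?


Extension = 75 - 42 = 33 mm
Elongation = 33 / 42 x 100 = 78.6%


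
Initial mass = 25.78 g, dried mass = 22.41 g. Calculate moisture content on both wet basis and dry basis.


Moisture lost = 25.78 - 22.41 = 3.37 g
Wet basis MC = 3.37 / 25.78 x 100 = 13.1%
Dry basis MC = 3.37 / 22.41 x 100 = 15.0%


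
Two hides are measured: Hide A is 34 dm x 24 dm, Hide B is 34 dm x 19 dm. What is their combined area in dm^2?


Hide A area = 34 x 24 = 816 dm^2
Hide B area = 34 x 19 = 646 dm^2
Total = 816 + 646 = 1462 dm^2


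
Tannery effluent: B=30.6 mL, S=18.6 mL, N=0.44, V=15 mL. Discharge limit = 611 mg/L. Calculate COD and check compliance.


COD = (30.6 - 18.6) x 0.44 x 8000 / 15 = 2816.0 mg/L
Limit: 611 mg/L
Compliant: No


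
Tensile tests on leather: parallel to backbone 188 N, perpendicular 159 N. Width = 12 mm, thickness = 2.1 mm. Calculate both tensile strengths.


Parallel = 7.46 N/mm^2
Perpendicular = 6.31 N/mm^2

Area = 12 x 2.1 = 25.2 mm^2
TS (parallel) = 188 / 25.2 = 7.46 N/mm^2
TS (perpendicular) = 159 / 25.2 = 6.31 N/mm^2


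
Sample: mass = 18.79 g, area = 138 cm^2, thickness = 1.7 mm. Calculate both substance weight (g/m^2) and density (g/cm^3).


Substance weight = 1361.6 g/m^2
Density = 0.801 g/cm^3

SW = 18.79 / 138 x 10000 = 1361.6 g/m^2
Volume = 138 x 1.7 / 10 = 23.46 cm^3
Density = 18.79 / 23.46 = 0.801 g/cm^3


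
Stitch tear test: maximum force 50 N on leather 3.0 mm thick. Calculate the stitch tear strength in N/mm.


Stitch tear strength = force / thickness
STS = 50 / 3.0 = 16.7 N/mm


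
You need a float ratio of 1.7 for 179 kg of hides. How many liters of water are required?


Water = hide weight x target ratio
Water = 179 x 1.7 = 304.3 L


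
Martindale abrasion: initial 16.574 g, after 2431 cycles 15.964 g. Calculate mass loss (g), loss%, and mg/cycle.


Mass loss = 0.610 g
Loss = 3.68%
Rate = 0.251 mg/cycle


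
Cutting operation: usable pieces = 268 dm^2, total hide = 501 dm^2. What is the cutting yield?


Yield = usable / total x 100
Yield = 268 / 501 x 100 = 53.5%


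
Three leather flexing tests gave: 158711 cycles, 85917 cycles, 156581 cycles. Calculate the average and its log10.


Average = 133736 cycles
log10 = 5.13


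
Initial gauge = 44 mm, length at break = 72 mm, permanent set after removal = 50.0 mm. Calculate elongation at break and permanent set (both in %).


Elongation at break = 63.6%
Permanent set = 13.6%

Elongation at break = (72 - 44) / 44 x 100 = 63.6%
Permanent set = (50.0 - 44) / 44 x 100 = 13.6%


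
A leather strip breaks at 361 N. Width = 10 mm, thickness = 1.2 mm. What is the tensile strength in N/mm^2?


30.08 N/mm^2

Cross-sectional area = 10 x 1.2 = 12.0 mm^2
Tensile strength = 361 / 12.0 = 30.08 N/mm^2


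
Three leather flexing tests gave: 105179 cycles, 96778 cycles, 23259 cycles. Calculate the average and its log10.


Average = (105179 + 96778 + 23259) / 3 = 75072 cycles
log10(75072) = 4.88


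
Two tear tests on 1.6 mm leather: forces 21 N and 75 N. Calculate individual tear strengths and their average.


Tear 1 = 21 / 1.6 = 13.1 N/mm
Tear 2 = 75 / 1.6 = 46.9 N/mm
Average = (13.1 + 46.9) / 2 = 30.0 N/mm


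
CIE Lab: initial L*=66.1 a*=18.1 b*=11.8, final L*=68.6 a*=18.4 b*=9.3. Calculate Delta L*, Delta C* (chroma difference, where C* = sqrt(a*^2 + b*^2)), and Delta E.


Delta L* = 2.5
Delta C* = -0.99
Delta E = 3.55

Delta L* = 68.6 - 66.1 = 2.5
C1* = sqrt((18.1)^2 + (11.8)^2) = 21.607
C2* = sqrt((18.4)^2 + (9.3)^2) = 20.617
Delta C* = 20.617 - 21.607 = -0.99
Delta E = sqrt((2.5)^2 + (0.3)^2 + (-2.5)^2) = 3.55


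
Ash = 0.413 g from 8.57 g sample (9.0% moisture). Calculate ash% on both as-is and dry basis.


As-is ash% = 0.413 / 8.57 x 100 = 4.82%
Dry mass = 8.57 x (100 - 9.0) / 100 = 7.7987 g
Dry-basis ash% = 0.413 / 7.7987 x 100 = 5.30%


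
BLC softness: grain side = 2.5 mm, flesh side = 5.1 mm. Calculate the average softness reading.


3.80 mm

Average = (2.5 + 5.1) / 2
Average = 3.80 mm


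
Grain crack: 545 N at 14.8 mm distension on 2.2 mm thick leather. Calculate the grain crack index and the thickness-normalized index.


Crack index = 36.8 N/mm
Normalized index = 16.7 N/mm per mm


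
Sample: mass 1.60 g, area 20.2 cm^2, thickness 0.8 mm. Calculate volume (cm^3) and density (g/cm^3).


Volume = 1.616 cm^3
Density = 0.990 g/cm^3

Thickness in cm = 0.8 / 10 = 0.08 cm
Volume = 20.2 x 0.08 = 1.616 cm^3
Density = 1.60 / 1.616 = 0.990 g/cm^3


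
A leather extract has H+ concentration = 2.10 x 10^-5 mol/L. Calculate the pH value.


pH = -log10[H+]
pH = -log10(2.10 x 10^-5) = 4.68


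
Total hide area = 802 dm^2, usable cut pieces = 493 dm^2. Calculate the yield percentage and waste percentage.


Yield = 493 / 802 x 100 = 61.5%
Waste = 802 - 493 = 309 dm^2
Waste% = 100 - 61.5 = 38.5%


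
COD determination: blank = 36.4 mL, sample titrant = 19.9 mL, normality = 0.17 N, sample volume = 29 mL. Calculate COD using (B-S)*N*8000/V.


773.8 mg/L


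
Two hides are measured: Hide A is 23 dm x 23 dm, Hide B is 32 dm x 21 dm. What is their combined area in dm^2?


1201 dm^2


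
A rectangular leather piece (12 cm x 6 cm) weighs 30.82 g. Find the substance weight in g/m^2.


Area = 12 x 6 = 72 cm^2
SW = 30.82 / 72 x 10000 = 4280.6 g/m^2


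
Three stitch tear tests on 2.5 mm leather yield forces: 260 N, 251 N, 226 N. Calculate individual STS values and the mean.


STS1 = 104.0 N/mm
STS2 = 100.4 N/mm
STS3 = 90.4 N/mm
Mean = 98.3 N/mm


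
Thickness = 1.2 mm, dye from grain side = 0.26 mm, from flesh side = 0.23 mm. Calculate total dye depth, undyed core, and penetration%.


Total dyed = 0.26 + 0.23 = 0.49 mm
Undyed core = 1.2 - 0.49 = 0.71 mm
Penetration = 0.49 / 1.2 x 100 = 40.8%


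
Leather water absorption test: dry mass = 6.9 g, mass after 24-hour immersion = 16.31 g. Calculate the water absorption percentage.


136.4%

Water absorbed = 16.31 - 6.9 = 9.41 g
WA% = 9.41 / 6.9 x 100 = 136.4%


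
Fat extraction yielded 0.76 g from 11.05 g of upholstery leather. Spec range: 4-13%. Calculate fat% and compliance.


Fat content = 6.9%
Compliant: Yes


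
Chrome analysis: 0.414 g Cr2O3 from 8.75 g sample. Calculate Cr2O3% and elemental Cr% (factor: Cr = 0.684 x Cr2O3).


Cr2O3% = 0.414 / 8.75 x 100 = 4.73%
Cr% = 4.73 x 0.684 = 3.24%


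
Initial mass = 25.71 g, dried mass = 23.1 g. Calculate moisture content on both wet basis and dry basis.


Moisture lost = 25.71 - 23.1 = 2.61 g
Wet basis MC = 2.61 / 25.71 x 100 = 10.2%
Dry basis MC = 2.61 / 23.1 x 100 = 11.3%


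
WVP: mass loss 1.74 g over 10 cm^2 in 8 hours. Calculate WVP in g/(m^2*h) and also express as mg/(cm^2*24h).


WVP = 217.50 g/(m^2*h)
Daily rate = 522.00 mg/(cm^2*24h)

WVP = 1.74 / (10 x 8) x 10000 = 217.50 g/(m^2*h)
Mass loss in mg = 1.74 x 1000 = 1740 mg
Per cm^2 per 24h in mg: 1740 x 24 / (10 x 8) = 41760 / 80 = 522.00 mg/(cm^2*24h)


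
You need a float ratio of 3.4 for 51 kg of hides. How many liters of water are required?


173.4 L

Water = hide weight x target ratio
Water = 51 x 3.4 = 173.4 L


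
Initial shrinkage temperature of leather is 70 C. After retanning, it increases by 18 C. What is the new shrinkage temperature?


New Ts = 70 + 18 = 88 C


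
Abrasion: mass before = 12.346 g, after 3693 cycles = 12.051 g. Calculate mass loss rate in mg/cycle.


Mass loss = 12.346 - 12.051 = 0.295 g
Rate = 0.295 / 3693 x 1000 = 0.080 mg/cycle


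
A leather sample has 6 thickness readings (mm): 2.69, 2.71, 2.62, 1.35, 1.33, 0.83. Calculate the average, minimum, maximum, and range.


Sum = 11.53
Average = 11.53 / 6 = 1.92 mm
Minimum = 0.83 mm
Maximum = 2.71 mm
Range = 2.71 - 0.83 = 1.88 mm


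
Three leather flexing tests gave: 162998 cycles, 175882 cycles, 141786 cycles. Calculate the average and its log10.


Average = (162998 + 175882 + 141786) / 3 = 160222 cycles
log10(160222) = 5.20


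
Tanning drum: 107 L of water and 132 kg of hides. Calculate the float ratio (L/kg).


0.8

Float ratio = water / hide weight
Ratio = 107 / 132 = 0.8


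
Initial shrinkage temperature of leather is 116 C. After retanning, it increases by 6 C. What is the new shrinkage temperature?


New Ts = 116 + 6 = 122 C


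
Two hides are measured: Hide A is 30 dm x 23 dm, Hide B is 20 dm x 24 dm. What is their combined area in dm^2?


Hide A area = 30 x 23 = 690 dm^2
Hide B area = 20 x 24 = 480 dm^2
Total = 690 + 480 = 1170 dm^2


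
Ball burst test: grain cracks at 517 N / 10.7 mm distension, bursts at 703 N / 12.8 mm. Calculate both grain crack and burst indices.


Crack index = 517 / 10.7 = 48.3 N/mm
Burst index = 703 / 12.8 = 54.9 N/mm


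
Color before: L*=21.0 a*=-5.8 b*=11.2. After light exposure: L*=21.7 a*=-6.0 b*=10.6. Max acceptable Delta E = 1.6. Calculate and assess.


dL = 0.7, da = -0.2, db = -0.6
dE = sqrt((0.7)^2 + (-0.2)^2 + (-0.6)^2) = 0.94
Max = 1.6
Passes: Yes


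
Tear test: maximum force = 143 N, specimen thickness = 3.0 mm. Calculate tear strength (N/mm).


47.7 N/mm


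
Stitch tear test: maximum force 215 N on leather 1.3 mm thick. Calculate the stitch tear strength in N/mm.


165.4 N/mm

Stitch tear strength = force / thickness
STS = 215 / 1.3 = 165.4 N/mm


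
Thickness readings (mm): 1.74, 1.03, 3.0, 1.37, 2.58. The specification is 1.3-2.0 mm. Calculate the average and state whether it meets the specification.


Sum = 9.72
Average = 9.72 / 5 = 1.94 mm
Specification range: 1.3 to 2.0 mm
Within spec: Yes


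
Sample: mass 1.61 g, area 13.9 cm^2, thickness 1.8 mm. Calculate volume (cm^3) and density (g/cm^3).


Volume = 2.502 cm^3
Density = 0.643 g/cm^3

Thickness in cm = 1.8 / 10 = 0.18 cm
Volume = 13.9 x 0.18 = 2.502 cm^3
Density = 1.61 / 2.502 = 0.643 g/cm^3


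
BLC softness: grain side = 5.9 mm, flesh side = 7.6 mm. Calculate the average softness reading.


Average = (5.9 + 7.6) / 2
Average = 6.75 mm


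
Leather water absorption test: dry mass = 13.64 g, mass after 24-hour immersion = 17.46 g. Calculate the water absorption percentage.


28.0%

Water absorbed = 17.46 - 13.64 = 3.82 g
WA% = 3.82 / 13.64 x 100 = 28.0%


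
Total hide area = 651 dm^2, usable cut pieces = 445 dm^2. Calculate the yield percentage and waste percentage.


Yield = 68.4%
Waste = 31.6%


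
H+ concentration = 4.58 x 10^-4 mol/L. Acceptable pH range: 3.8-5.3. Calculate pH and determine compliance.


pH = 3.34
Compliant: No

pH = -log10(4.58 x 10^-4) = 3.34
Range: 3.8 to 5.3
Compliant: No


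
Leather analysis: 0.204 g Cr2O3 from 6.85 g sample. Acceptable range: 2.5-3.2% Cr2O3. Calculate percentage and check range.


Cr2O3% = 0.204 / 6.85 x 100 = 2.98%
Acceptable range: 2.5 to 3.2%
Within range: Yes


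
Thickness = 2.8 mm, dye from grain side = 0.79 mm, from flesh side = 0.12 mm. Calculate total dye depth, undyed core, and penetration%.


Total dyed = 0.79 + 0.12 = 0.91 mm
Undyed core = 2.8 - 0.91 = 1.89 mm
Penetration = 0.91 / 2.8 x 100 = 32.5%


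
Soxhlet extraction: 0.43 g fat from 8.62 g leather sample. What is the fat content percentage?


Fat content = 0.43 / 8.62 x 100
Fat = 5.0%


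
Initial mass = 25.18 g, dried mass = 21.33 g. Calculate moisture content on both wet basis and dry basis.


Moisture lost = 25.18 - 21.33 = 3.85 g
Wet basis MC = 3.85 / 25.18 x 100 = 15.3%
Dry basis MC = 3.85 / 21.33 x 100 = 18.0%


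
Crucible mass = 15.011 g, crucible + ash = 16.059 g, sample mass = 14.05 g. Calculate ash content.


Ash mass = 16.059 - 15.011 = 1.048 g
Ash% = 1.048 / 14.05 x 100 = 7.46%


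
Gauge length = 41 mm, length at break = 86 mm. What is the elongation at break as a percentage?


109.8%


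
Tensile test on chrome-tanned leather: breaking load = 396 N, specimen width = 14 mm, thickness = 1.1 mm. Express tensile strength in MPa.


25.71 MPa


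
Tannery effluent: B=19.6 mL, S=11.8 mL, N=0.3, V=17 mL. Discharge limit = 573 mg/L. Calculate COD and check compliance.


COD = 1101.2 mg/L
Compliant: No

COD = (19.6 - 11.8) x 0.3 x 8000 / 17 = 1101.2 mg/L
Limit: 573 mg/L
Compliant: No


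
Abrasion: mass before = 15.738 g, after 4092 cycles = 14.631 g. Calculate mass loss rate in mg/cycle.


0.271 mg/cycle

Mass loss = 15.738 - 14.631 = 1.107 g
Rate = 1.107 / 4092 x 1000 = 0.271 mg/cycle


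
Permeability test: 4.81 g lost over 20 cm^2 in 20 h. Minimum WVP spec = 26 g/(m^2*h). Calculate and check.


WVP = 120.25 g/(m^2*h)
Meets specification: Yes

WVP = 4.81 / (20 x 20) x 10000 = 120.25 g/(m^2*h)
Minimum: 26 g/(m^2*h)
Meets spec: Yes


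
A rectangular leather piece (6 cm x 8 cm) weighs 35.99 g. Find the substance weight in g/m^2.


Area = 6 x 8 = 48 cm^2
SW = 35.99 / 48 x 10000 = 7497.9 g/m^2


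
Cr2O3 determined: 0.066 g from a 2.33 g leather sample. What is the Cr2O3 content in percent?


2.83%


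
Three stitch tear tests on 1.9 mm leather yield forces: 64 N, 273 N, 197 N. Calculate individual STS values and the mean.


STS1 = 33.7 N/mm
STS2 = 143.7 N/mm
STS3 = 103.7 N/mm
Mean = 93.7 N/mm
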